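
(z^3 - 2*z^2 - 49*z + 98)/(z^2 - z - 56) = (z^2 - 9*z + 14)/(z - 8)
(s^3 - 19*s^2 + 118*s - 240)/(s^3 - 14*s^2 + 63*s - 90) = (s - 8)/(s - 3)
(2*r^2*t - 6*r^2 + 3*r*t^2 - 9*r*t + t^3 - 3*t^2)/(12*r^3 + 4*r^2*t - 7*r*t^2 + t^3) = (2*r*t - 6*r + t^2 - 3*t)/(12*r^2 - 8*r*t + t^2)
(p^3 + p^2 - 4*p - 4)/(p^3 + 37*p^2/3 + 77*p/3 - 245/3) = 3*(p^3 + p^2 - 4*p - 4)/(3*p^3 + 37*p^2 + 77*p - 245)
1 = 1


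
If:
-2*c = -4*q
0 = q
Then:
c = 0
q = 0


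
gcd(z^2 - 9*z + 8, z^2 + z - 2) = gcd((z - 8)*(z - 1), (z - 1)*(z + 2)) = z - 1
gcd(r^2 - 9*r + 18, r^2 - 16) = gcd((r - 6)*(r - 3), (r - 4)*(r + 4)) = 1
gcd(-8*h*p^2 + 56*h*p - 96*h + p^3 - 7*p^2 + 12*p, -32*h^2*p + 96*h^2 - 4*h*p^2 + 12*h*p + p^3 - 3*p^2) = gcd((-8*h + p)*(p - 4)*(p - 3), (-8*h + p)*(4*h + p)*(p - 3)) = -8*h*p + 24*h + p^2 - 3*p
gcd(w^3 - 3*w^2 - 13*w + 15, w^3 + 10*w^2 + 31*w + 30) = w + 3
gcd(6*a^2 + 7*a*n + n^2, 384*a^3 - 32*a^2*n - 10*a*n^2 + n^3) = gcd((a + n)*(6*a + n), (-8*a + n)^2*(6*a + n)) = 6*a + n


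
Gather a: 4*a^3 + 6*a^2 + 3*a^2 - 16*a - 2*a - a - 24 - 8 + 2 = 4*a^3 + 9*a^2 - 19*a - 30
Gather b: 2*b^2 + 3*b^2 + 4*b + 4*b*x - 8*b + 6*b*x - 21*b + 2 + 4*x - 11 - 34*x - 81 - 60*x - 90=5*b^2 + b*(10*x - 25) - 90*x - 180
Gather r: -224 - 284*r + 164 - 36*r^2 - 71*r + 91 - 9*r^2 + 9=-45*r^2 - 355*r + 40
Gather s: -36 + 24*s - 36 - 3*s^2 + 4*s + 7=-3*s^2 + 28*s - 65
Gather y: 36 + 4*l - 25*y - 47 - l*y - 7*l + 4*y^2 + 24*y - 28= -3*l + 4*y^2 + y*(-l - 1) - 39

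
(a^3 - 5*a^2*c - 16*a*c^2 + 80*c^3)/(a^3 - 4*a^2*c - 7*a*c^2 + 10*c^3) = (a^2 - 16*c^2)/(a^2 + a*c - 2*c^2)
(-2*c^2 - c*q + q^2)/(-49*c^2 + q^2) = (2*c^2 + c*q - q^2)/(49*c^2 - q^2)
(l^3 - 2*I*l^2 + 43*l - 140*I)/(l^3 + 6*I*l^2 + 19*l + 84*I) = (l - 5*I)/(l + 3*I)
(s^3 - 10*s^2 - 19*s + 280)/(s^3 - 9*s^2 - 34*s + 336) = (s + 5)/(s + 6)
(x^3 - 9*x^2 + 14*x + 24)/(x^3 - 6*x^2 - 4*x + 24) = (x^2 - 3*x - 4)/(x^2 - 4)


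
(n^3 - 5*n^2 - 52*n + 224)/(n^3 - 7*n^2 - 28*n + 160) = (n + 7)/(n + 5)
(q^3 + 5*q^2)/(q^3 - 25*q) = q/(q - 5)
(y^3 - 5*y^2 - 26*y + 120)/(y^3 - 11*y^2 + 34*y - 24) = (y + 5)/(y - 1)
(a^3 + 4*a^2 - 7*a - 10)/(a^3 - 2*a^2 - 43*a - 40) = (a - 2)/(a - 8)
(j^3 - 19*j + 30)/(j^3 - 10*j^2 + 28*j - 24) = (j^2 + 2*j - 15)/(j^2 - 8*j + 12)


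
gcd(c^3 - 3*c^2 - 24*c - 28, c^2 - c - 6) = c + 2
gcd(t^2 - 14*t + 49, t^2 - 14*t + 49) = t^2 - 14*t + 49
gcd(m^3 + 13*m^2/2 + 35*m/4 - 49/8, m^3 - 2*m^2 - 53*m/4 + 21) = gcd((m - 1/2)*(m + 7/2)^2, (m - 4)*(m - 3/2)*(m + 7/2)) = m + 7/2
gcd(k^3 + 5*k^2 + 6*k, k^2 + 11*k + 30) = 1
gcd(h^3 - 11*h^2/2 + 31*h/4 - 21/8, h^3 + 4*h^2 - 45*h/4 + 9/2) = h^2 - 2*h + 3/4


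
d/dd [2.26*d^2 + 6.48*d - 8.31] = 4.52*d + 6.48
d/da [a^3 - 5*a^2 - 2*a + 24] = 3*a^2 - 10*a - 2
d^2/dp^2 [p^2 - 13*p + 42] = 2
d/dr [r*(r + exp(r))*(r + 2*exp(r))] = 3*r^2*exp(r) + 3*r^2 + 4*r*exp(2*r) + 6*r*exp(r) + 2*exp(2*r)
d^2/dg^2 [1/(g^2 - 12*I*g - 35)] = 2*(g^2 - 12*I*g - 4*(g - 6*I)^2 - 35)/(-g^2 + 12*I*g + 35)^3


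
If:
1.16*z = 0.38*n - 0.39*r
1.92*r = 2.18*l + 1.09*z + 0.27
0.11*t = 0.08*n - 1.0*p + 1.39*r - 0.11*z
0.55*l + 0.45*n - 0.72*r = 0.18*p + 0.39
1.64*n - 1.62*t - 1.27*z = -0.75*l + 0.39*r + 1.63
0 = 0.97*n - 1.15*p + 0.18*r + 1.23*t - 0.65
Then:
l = -0.57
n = 1.02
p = -0.28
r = -0.27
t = -0.50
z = 0.43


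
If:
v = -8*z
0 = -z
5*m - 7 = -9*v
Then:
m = 7/5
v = 0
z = 0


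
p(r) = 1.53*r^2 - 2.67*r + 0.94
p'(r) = 3.06*r - 2.67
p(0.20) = 0.47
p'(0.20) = -2.06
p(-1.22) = 6.47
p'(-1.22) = -6.40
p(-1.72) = 10.06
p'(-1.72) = -7.93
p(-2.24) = 14.60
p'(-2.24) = -9.52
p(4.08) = 15.52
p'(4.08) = 9.81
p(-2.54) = 17.59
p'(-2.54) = -10.44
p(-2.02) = 12.58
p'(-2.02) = -8.85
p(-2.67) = 18.98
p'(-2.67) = -10.84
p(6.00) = 40.00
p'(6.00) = 15.69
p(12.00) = 189.22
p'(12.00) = 34.05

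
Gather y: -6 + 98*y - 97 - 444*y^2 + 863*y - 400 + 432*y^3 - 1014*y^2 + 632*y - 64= 432*y^3 - 1458*y^2 + 1593*y - 567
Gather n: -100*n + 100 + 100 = 200 - 100*n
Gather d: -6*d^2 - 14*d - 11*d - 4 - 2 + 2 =-6*d^2 - 25*d - 4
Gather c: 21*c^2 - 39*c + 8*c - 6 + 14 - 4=21*c^2 - 31*c + 4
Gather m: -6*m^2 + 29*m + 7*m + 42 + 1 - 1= -6*m^2 + 36*m + 42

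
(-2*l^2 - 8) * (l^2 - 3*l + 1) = -2*l^4 + 6*l^3 - 10*l^2 + 24*l - 8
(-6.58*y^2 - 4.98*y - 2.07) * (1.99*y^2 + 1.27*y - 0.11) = -13.0942*y^4 - 18.2668*y^3 - 9.7201*y^2 - 2.0811*y + 0.2277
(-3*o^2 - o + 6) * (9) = -27*o^2 - 9*o + 54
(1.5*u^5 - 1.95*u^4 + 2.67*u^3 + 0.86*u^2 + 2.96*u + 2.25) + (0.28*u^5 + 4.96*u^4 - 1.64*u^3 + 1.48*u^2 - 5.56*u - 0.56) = 1.78*u^5 + 3.01*u^4 + 1.03*u^3 + 2.34*u^2 - 2.6*u + 1.69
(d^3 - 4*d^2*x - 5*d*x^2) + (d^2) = d^3 - 4*d^2*x + d^2 - 5*d*x^2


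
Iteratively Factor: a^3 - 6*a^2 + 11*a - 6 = (a - 1)*(a^2 - 5*a + 6) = (a - 2)*(a - 1)*(a - 3)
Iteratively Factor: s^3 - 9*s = (s + 3)*(s^2 - 3*s) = (s - 3)*(s + 3)*(s)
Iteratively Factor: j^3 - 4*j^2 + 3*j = (j - 1)*(j^2 - 3*j) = j*(j - 1)*(j - 3)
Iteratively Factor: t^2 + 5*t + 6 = (t + 2)*(t + 3)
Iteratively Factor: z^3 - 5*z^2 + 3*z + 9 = (z + 1)*(z^2 - 6*z + 9) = (z - 3)*(z + 1)*(z - 3)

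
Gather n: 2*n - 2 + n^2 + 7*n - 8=n^2 + 9*n - 10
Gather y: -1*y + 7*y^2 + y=7*y^2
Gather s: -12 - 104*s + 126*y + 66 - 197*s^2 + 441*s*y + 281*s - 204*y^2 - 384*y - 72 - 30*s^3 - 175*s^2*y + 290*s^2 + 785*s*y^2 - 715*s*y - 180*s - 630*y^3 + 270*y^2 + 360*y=-30*s^3 + s^2*(93 - 175*y) + s*(785*y^2 - 274*y - 3) - 630*y^3 + 66*y^2 + 102*y - 18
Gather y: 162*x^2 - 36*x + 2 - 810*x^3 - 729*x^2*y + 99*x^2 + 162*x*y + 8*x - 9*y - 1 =-810*x^3 + 261*x^2 - 28*x + y*(-729*x^2 + 162*x - 9) + 1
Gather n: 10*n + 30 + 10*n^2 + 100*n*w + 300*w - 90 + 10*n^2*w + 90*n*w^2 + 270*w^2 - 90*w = n^2*(10*w + 10) + n*(90*w^2 + 100*w + 10) + 270*w^2 + 210*w - 60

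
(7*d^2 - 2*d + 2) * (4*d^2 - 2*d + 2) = 28*d^4 - 22*d^3 + 26*d^2 - 8*d + 4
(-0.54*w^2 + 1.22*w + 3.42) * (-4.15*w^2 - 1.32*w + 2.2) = 2.241*w^4 - 4.3502*w^3 - 16.9914*w^2 - 1.8304*w + 7.524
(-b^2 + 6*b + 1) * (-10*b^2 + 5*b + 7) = 10*b^4 - 65*b^3 + 13*b^2 + 47*b + 7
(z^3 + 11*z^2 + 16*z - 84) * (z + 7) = z^4 + 18*z^3 + 93*z^2 + 28*z - 588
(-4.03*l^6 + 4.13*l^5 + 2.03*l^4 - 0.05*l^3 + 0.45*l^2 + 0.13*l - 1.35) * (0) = 0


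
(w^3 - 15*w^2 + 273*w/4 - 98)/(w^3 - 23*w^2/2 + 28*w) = (w - 7/2)/w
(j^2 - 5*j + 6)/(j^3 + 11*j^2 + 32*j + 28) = (j^2 - 5*j + 6)/(j^3 + 11*j^2 + 32*j + 28)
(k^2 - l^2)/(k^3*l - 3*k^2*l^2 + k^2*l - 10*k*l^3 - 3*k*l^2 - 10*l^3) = (-k^2 + l^2)/(l*(-k^3 + 3*k^2*l - k^2 + 10*k*l^2 + 3*k*l + 10*l^2))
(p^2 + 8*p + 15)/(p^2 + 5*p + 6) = (p + 5)/(p + 2)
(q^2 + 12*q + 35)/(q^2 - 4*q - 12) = (q^2 + 12*q + 35)/(q^2 - 4*q - 12)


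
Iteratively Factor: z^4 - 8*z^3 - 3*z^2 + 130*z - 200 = (z - 2)*(z^3 - 6*z^2 - 15*z + 100) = (z - 5)*(z - 2)*(z^2 - z - 20) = (z - 5)*(z - 2)*(z + 4)*(z - 5)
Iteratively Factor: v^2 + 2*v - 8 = (v - 2)*(v + 4)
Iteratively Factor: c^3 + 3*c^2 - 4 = (c + 2)*(c^2 + c - 2) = (c + 2)^2*(c - 1)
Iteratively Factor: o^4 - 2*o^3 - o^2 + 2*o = (o + 1)*(o^3 - 3*o^2 + 2*o) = (o - 2)*(o + 1)*(o^2 - o) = o*(o - 2)*(o + 1)*(o - 1)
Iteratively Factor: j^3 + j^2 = (j)*(j^2 + j) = j*(j + 1)*(j)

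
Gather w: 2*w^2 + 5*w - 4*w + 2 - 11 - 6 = 2*w^2 + w - 15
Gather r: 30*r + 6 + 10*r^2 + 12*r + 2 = 10*r^2 + 42*r + 8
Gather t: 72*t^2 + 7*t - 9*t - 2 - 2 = 72*t^2 - 2*t - 4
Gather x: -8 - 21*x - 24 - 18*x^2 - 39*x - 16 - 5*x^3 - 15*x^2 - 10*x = -5*x^3 - 33*x^2 - 70*x - 48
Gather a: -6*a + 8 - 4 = 4 - 6*a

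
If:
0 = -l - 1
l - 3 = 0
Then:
No Solution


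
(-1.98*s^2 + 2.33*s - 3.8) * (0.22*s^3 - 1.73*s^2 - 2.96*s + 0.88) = -0.4356*s^5 + 3.938*s^4 + 0.9939*s^3 - 2.0652*s^2 + 13.2984*s - 3.344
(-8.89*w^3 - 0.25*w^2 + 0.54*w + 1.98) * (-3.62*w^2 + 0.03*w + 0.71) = 32.1818*w^5 + 0.6383*w^4 - 8.2742*w^3 - 7.3289*w^2 + 0.4428*w + 1.4058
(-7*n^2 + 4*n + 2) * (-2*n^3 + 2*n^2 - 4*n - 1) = 14*n^5 - 22*n^4 + 32*n^3 - 5*n^2 - 12*n - 2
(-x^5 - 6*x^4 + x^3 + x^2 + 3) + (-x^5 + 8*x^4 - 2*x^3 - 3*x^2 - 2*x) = -2*x^5 + 2*x^4 - x^3 - 2*x^2 - 2*x + 3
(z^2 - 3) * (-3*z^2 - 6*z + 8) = -3*z^4 - 6*z^3 + 17*z^2 + 18*z - 24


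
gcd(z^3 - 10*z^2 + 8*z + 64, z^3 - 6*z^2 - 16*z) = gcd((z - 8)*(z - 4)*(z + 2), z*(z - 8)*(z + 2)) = z^2 - 6*z - 16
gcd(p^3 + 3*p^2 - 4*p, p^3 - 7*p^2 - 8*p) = p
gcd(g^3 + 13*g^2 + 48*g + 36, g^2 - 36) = g + 6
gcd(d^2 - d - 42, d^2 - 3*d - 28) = d - 7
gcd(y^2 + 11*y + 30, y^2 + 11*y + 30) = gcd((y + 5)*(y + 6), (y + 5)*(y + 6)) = y^2 + 11*y + 30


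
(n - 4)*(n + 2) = n^2 - 2*n - 8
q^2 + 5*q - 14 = (q - 2)*(q + 7)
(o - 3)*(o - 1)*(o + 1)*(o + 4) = o^4 + o^3 - 13*o^2 - o + 12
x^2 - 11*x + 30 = (x - 6)*(x - 5)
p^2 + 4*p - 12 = (p - 2)*(p + 6)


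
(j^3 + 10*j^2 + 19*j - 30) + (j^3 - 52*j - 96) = 2*j^3 + 10*j^2 - 33*j - 126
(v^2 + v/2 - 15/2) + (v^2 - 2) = 2*v^2 + v/2 - 19/2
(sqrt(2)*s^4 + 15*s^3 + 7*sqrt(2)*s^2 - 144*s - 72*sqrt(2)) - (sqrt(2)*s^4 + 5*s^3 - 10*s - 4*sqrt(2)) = 10*s^3 + 7*sqrt(2)*s^2 - 134*s - 68*sqrt(2)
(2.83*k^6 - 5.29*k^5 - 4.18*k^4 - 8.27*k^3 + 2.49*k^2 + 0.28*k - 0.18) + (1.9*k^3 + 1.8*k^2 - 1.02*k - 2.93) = 2.83*k^6 - 5.29*k^5 - 4.18*k^4 - 6.37*k^3 + 4.29*k^2 - 0.74*k - 3.11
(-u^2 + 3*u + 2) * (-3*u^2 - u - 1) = 3*u^4 - 8*u^3 - 8*u^2 - 5*u - 2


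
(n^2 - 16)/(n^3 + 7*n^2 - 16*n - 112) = 1/(n + 7)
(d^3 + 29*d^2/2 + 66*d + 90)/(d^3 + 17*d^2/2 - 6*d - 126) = (2*d + 5)/(2*d - 7)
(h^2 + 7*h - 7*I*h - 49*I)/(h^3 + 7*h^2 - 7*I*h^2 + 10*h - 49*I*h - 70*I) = (h + 7)/(h^2 + 7*h + 10)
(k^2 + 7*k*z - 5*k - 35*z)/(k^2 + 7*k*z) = (k - 5)/k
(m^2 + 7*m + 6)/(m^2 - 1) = (m + 6)/(m - 1)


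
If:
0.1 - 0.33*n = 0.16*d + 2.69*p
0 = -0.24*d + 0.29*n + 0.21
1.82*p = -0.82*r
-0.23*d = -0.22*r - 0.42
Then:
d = 2.37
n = 1.24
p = -0.26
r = 0.57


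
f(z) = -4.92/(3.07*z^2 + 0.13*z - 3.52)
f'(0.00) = 0.05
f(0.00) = 1.40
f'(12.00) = 0.00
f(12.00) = -0.01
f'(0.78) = 10.06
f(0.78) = 3.17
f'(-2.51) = -0.31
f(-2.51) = -0.32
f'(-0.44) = -1.42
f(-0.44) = 1.65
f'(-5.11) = -0.03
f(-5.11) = -0.06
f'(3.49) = 0.09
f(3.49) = -0.14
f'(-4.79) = -0.03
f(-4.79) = -0.07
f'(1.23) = 22.91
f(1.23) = -3.83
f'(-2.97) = -0.17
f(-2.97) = -0.21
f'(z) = -4.92*(-6.14*z - 0.13)/(3.07*z^2 + 0.13*z - 3.52)^2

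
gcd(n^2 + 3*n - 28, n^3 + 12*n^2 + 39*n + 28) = n + 7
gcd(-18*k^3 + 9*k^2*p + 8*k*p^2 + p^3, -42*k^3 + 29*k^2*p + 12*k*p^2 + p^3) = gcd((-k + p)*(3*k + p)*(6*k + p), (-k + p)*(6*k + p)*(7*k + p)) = -6*k^2 + 5*k*p + p^2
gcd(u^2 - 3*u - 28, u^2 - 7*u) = u - 7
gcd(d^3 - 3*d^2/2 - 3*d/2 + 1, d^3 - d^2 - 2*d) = d^2 - d - 2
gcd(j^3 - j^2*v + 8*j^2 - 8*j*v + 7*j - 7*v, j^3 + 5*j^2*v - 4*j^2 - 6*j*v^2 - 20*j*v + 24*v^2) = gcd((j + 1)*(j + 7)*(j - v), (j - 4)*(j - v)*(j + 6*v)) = -j + v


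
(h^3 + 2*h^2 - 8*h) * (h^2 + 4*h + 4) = h^5 + 6*h^4 + 4*h^3 - 24*h^2 - 32*h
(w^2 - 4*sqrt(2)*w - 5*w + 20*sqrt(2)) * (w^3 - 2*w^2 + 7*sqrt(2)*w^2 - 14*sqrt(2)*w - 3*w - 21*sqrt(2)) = w^5 - 7*w^4 + 3*sqrt(2)*w^4 - 49*w^3 - 21*sqrt(2)*w^3 + 21*sqrt(2)*w^2 + 407*w^2 - 392*w + 45*sqrt(2)*w - 840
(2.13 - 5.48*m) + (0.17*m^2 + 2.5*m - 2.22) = 0.17*m^2 - 2.98*m - 0.0900000000000003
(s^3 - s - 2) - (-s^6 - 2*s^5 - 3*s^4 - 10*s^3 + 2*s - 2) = s^6 + 2*s^5 + 3*s^4 + 11*s^3 - 3*s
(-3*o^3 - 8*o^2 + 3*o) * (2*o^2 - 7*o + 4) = -6*o^5 + 5*o^4 + 50*o^3 - 53*o^2 + 12*o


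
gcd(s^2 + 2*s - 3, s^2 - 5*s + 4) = s - 1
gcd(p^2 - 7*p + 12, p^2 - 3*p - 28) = 1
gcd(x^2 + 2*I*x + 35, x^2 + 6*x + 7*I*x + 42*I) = x + 7*I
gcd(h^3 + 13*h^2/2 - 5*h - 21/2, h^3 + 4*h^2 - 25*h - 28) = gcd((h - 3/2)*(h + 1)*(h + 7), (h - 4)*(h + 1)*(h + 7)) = h^2 + 8*h + 7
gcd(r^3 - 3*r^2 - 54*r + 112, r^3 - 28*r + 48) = r - 2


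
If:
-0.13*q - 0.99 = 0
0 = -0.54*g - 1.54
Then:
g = -2.85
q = -7.62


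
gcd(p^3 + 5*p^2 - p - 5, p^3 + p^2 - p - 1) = p^2 - 1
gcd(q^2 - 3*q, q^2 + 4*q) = q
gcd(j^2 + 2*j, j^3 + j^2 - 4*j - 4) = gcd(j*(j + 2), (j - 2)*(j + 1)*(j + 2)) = j + 2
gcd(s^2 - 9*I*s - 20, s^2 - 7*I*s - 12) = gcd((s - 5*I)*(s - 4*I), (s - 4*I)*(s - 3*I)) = s - 4*I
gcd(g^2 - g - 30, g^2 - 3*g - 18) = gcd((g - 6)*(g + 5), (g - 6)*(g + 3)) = g - 6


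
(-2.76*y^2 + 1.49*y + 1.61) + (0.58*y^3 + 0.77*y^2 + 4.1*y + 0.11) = 0.58*y^3 - 1.99*y^2 + 5.59*y + 1.72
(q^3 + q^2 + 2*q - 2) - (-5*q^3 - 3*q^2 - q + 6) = 6*q^3 + 4*q^2 + 3*q - 8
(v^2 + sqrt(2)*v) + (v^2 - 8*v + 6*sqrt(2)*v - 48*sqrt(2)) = 2*v^2 - 8*v + 7*sqrt(2)*v - 48*sqrt(2)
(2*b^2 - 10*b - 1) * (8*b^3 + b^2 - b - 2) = 16*b^5 - 78*b^4 - 20*b^3 + 5*b^2 + 21*b + 2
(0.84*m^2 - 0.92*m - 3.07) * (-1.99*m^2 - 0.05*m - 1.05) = -1.6716*m^4 + 1.7888*m^3 + 5.2733*m^2 + 1.1195*m + 3.2235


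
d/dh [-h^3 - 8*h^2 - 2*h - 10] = -3*h^2 - 16*h - 2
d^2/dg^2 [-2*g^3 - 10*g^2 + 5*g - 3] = -12*g - 20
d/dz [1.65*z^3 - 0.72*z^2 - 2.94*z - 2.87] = 4.95*z^2 - 1.44*z - 2.94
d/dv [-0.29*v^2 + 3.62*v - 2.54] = 3.62 - 0.58*v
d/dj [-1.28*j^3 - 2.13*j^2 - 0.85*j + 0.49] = -3.84*j^2 - 4.26*j - 0.85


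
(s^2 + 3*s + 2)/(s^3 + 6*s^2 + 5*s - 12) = (s^2 + 3*s + 2)/(s^3 + 6*s^2 + 5*s - 12)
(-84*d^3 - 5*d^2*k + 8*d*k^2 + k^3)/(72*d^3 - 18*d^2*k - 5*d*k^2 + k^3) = (-7*d - k)/(6*d - k)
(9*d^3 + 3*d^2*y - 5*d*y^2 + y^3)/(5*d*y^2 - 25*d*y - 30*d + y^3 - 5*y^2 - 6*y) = (-9*d^3 - 3*d^2*y + 5*d*y^2 - y^3)/(-5*d*y^2 + 25*d*y + 30*d - y^3 + 5*y^2 + 6*y)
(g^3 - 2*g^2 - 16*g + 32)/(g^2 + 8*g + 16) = (g^2 - 6*g + 8)/(g + 4)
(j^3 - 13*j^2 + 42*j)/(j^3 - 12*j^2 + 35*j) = (j - 6)/(j - 5)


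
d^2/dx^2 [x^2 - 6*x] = 2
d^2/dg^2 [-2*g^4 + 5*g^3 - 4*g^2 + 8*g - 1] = -24*g^2 + 30*g - 8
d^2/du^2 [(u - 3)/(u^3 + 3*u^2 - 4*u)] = 2*(3*u^5 - 9*u^4 - 59*u^3 - 45*u^2 + 108*u - 48)/(u^3*(u^6 + 9*u^5 + 15*u^4 - 45*u^3 - 60*u^2 + 144*u - 64))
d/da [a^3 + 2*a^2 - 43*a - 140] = 3*a^2 + 4*a - 43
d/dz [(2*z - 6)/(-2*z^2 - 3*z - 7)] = 4*(z^2 - 6*z - 8)/(4*z^4 + 12*z^3 + 37*z^2 + 42*z + 49)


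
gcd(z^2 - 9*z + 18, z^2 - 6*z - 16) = 1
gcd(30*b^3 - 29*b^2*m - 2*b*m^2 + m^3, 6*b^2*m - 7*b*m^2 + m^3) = 6*b^2 - 7*b*m + m^2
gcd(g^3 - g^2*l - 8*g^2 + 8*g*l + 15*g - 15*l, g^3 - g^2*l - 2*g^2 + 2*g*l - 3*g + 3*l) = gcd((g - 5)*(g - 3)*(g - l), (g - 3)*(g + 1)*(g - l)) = g^2 - g*l - 3*g + 3*l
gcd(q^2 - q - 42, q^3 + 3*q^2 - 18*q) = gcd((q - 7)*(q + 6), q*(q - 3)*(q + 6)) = q + 6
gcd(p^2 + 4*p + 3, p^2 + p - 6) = p + 3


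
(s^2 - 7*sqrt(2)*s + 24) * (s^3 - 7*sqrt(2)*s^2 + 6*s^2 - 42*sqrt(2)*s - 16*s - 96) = s^5 - 14*sqrt(2)*s^4 + 6*s^4 - 84*sqrt(2)*s^3 + 106*s^3 - 56*sqrt(2)*s^2 + 636*s^2 - 336*sqrt(2)*s - 384*s - 2304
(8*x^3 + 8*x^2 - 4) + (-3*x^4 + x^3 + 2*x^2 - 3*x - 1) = -3*x^4 + 9*x^3 + 10*x^2 - 3*x - 5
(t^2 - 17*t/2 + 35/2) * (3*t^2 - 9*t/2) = 3*t^4 - 30*t^3 + 363*t^2/4 - 315*t/4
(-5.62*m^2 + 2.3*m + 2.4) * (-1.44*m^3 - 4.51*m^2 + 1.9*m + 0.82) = 8.0928*m^5 + 22.0342*m^4 - 24.507*m^3 - 11.0624*m^2 + 6.446*m + 1.968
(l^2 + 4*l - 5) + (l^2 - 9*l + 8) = 2*l^2 - 5*l + 3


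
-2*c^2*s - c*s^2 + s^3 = s*(-2*c + s)*(c + s)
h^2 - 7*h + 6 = (h - 6)*(h - 1)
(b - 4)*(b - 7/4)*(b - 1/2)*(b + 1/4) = b^4 - 6*b^3 + 133*b^2/16 - 33*b/32 - 7/8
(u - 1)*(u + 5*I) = u^2 - u + 5*I*u - 5*I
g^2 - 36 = (g - 6)*(g + 6)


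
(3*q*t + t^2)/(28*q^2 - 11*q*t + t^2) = t*(3*q + t)/(28*q^2 - 11*q*t + t^2)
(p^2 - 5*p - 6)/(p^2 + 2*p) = (p^2 - 5*p - 6)/(p*(p + 2))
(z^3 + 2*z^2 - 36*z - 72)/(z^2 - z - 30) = (z^2 + 8*z + 12)/(z + 5)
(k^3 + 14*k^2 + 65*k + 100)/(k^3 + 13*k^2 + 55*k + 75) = (k + 4)/(k + 3)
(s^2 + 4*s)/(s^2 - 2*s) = (s + 4)/(s - 2)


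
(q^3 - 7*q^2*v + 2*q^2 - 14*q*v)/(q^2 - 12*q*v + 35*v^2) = q*(q + 2)/(q - 5*v)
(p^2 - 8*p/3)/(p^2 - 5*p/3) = (3*p - 8)/(3*p - 5)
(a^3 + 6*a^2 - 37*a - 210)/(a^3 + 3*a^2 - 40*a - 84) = (a + 5)/(a + 2)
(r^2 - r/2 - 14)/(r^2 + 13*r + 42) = (r^2 - r/2 - 14)/(r^2 + 13*r + 42)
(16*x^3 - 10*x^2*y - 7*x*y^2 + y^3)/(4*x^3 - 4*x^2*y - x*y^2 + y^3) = (8*x - y)/(2*x - y)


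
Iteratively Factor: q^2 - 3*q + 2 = (q - 2)*(q - 1)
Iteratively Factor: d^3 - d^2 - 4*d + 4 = (d - 1)*(d^2 - 4) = (d - 2)*(d - 1)*(d + 2)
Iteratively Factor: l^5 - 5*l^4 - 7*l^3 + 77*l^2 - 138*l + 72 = (l - 2)*(l^4 - 3*l^3 - 13*l^2 + 51*l - 36) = (l - 3)*(l - 2)*(l^3 - 13*l + 12) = (l - 3)*(l - 2)*(l - 1)*(l^2 + l - 12) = (l - 3)^2*(l - 2)*(l - 1)*(l + 4)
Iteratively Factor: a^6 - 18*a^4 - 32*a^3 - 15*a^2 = (a - 5)*(a^5 + 5*a^4 + 7*a^3 + 3*a^2) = a*(a - 5)*(a^4 + 5*a^3 + 7*a^2 + 3*a) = a*(a - 5)*(a + 1)*(a^3 + 4*a^2 + 3*a) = a*(a - 5)*(a + 1)*(a + 3)*(a^2 + a) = a^2*(a - 5)*(a + 1)*(a + 3)*(a + 1)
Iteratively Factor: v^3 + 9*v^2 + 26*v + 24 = (v + 3)*(v^2 + 6*v + 8) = (v + 3)*(v + 4)*(v + 2)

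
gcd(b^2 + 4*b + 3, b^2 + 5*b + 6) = b + 3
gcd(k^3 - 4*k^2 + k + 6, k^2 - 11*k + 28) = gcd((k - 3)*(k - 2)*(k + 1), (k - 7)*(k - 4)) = 1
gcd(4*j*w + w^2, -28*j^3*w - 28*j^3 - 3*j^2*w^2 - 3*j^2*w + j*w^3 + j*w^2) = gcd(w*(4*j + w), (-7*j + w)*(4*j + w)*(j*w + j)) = 4*j + w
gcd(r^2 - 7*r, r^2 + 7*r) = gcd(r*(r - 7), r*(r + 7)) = r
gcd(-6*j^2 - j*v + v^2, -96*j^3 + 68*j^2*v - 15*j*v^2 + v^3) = -3*j + v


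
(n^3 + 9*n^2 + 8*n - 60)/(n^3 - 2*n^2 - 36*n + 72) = (n + 5)/(n - 6)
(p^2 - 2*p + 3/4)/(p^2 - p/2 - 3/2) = (p - 1/2)/(p + 1)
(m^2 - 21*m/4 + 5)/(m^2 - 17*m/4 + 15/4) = (m - 4)/(m - 3)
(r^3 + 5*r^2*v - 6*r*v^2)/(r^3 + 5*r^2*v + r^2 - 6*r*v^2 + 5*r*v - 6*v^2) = r/(r + 1)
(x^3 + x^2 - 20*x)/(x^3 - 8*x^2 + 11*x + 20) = x*(x + 5)/(x^2 - 4*x - 5)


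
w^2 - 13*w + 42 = (w - 7)*(w - 6)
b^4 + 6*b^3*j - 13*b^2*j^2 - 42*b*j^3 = b*(b - 3*j)*(b + 2*j)*(b + 7*j)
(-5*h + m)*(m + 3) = -5*h*m - 15*h + m^2 + 3*m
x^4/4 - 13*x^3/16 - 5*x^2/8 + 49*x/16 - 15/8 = (x/4 + 1/2)*(x - 3)*(x - 5/4)*(x - 1)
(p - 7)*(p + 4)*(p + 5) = p^3 + 2*p^2 - 43*p - 140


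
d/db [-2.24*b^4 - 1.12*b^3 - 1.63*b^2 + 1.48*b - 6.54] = -8.96*b^3 - 3.36*b^2 - 3.26*b + 1.48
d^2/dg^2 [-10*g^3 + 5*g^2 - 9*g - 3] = 10 - 60*g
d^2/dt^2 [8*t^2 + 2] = 16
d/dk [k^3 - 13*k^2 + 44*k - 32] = 3*k^2 - 26*k + 44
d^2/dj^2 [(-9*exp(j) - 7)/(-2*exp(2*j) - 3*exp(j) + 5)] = (36*exp(4*j) + 58*exp(3*j) + 666*exp(2*j) + 478*exp(j) + 330)*exp(j)/(8*exp(6*j) + 36*exp(5*j) - 6*exp(4*j) - 153*exp(3*j) + 15*exp(2*j) + 225*exp(j) - 125)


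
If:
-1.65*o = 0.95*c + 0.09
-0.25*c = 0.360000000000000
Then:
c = -1.44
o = 0.77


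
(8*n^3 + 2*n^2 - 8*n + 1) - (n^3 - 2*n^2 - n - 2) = 7*n^3 + 4*n^2 - 7*n + 3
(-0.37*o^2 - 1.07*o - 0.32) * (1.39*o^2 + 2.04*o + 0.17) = -0.5143*o^4 - 2.2421*o^3 - 2.6905*o^2 - 0.8347*o - 0.0544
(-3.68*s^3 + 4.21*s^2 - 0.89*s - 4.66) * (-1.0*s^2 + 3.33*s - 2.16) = 3.68*s^5 - 16.4644*s^4 + 22.8581*s^3 - 7.3973*s^2 - 13.5954*s + 10.0656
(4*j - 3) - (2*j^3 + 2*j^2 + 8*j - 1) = -2*j^3 - 2*j^2 - 4*j - 2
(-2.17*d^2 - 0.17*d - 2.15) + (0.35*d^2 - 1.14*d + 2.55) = -1.82*d^2 - 1.31*d + 0.4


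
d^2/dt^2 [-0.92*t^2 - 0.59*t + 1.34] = -1.84000000000000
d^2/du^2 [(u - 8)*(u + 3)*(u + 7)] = 6*u + 4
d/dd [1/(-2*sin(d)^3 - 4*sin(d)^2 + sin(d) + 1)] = (6*sin(d)^2 + 8*sin(d) - 1)*cos(d)/(2*sin(d)^3 + 4*sin(d)^2 - sin(d) - 1)^2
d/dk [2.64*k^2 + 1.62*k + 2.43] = 5.28*k + 1.62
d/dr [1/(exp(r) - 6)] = -exp(r)/(exp(r) - 6)^2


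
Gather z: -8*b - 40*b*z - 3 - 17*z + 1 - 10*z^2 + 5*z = -8*b - 10*z^2 + z*(-40*b - 12) - 2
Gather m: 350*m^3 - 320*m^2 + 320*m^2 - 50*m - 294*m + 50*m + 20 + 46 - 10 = 350*m^3 - 294*m + 56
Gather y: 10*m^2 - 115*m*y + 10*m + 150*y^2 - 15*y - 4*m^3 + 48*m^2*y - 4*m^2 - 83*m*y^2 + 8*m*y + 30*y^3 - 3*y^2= -4*m^3 + 6*m^2 + 10*m + 30*y^3 + y^2*(147 - 83*m) + y*(48*m^2 - 107*m - 15)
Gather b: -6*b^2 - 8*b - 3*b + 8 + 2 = -6*b^2 - 11*b + 10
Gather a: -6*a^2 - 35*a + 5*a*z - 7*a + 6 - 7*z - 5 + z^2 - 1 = -6*a^2 + a*(5*z - 42) + z^2 - 7*z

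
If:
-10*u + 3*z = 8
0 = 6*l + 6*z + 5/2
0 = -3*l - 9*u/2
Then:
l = 111/44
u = -37/22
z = -97/33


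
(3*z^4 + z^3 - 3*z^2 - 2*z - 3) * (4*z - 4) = 12*z^5 - 8*z^4 - 16*z^3 + 4*z^2 - 4*z + 12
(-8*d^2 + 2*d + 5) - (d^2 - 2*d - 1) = -9*d^2 + 4*d + 6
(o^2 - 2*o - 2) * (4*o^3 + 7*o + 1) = 4*o^5 - 8*o^4 - o^3 - 13*o^2 - 16*o - 2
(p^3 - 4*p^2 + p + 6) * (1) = p^3 - 4*p^2 + p + 6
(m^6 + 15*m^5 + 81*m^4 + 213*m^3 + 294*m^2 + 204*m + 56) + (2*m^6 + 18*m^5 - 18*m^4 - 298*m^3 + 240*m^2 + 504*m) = 3*m^6 + 33*m^5 + 63*m^4 - 85*m^3 + 534*m^2 + 708*m + 56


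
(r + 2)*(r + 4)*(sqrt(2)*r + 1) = sqrt(2)*r^3 + r^2 + 6*sqrt(2)*r^2 + 6*r + 8*sqrt(2)*r + 8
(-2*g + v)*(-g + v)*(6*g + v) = 12*g^3 - 16*g^2*v + 3*g*v^2 + v^3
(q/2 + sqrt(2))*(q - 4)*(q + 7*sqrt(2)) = q^3/2 - 2*q^2 + 9*sqrt(2)*q^2/2 - 18*sqrt(2)*q + 14*q - 56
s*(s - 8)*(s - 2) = s^3 - 10*s^2 + 16*s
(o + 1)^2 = o^2 + 2*o + 1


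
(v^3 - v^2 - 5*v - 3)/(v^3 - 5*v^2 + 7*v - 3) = (v^2 + 2*v + 1)/(v^2 - 2*v + 1)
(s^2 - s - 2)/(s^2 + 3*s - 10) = (s + 1)/(s + 5)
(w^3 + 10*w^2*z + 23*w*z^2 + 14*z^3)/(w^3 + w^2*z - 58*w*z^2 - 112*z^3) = (-w - z)/(-w + 8*z)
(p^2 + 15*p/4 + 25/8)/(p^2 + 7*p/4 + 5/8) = (2*p + 5)/(2*p + 1)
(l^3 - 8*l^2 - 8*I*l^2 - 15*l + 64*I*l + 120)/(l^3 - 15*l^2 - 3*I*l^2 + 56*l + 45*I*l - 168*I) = (l - 5*I)/(l - 7)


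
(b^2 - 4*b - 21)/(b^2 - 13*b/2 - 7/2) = 2*(b + 3)/(2*b + 1)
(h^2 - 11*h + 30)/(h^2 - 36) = (h - 5)/(h + 6)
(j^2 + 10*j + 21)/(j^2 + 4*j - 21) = (j + 3)/(j - 3)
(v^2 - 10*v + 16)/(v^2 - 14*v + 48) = (v - 2)/(v - 6)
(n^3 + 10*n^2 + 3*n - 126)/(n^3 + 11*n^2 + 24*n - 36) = (n^2 + 4*n - 21)/(n^2 + 5*n - 6)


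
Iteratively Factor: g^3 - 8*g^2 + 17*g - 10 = (g - 5)*(g^2 - 3*g + 2) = (g - 5)*(g - 2)*(g - 1)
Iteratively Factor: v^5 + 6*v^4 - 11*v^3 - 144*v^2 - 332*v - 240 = (v + 2)*(v^4 + 4*v^3 - 19*v^2 - 106*v - 120) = (v - 5)*(v + 2)*(v^3 + 9*v^2 + 26*v + 24) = (v - 5)*(v + 2)*(v + 4)*(v^2 + 5*v + 6) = (v - 5)*(v + 2)*(v + 3)*(v + 4)*(v + 2)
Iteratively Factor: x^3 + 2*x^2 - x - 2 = (x + 2)*(x^2 - 1) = (x - 1)*(x + 2)*(x + 1)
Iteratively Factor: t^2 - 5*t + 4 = (t - 1)*(t - 4)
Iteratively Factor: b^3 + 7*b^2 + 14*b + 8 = (b + 1)*(b^2 + 6*b + 8) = (b + 1)*(b + 2)*(b + 4)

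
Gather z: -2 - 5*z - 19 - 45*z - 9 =-50*z - 30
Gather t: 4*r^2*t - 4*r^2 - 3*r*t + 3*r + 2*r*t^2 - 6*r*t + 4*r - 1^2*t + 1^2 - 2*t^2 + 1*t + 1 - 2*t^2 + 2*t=-4*r^2 + 7*r + t^2*(2*r - 4) + t*(4*r^2 - 9*r + 2) + 2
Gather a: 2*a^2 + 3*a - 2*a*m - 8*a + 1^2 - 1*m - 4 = 2*a^2 + a*(-2*m - 5) - m - 3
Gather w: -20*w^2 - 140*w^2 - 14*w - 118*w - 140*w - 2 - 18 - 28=-160*w^2 - 272*w - 48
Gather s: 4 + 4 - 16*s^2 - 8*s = -16*s^2 - 8*s + 8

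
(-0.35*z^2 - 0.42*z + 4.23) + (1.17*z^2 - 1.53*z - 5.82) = 0.82*z^2 - 1.95*z - 1.59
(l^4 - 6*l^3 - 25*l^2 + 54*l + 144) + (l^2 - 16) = l^4 - 6*l^3 - 24*l^2 + 54*l + 128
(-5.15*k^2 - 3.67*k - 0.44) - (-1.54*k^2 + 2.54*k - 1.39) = -3.61*k^2 - 6.21*k + 0.95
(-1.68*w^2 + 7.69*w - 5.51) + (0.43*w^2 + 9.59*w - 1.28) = -1.25*w^2 + 17.28*w - 6.79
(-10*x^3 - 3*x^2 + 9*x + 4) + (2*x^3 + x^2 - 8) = -8*x^3 - 2*x^2 + 9*x - 4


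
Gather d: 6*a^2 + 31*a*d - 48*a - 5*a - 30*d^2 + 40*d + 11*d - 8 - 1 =6*a^2 - 53*a - 30*d^2 + d*(31*a + 51) - 9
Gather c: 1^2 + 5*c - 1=5*c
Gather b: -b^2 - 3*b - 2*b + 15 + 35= -b^2 - 5*b + 50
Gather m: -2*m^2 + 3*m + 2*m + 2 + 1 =-2*m^2 + 5*m + 3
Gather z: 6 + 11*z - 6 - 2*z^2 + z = -2*z^2 + 12*z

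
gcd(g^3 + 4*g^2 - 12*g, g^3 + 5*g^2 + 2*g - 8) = 1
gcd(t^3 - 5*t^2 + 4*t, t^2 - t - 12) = t - 4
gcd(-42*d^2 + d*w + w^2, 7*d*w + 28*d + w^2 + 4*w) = 7*d + w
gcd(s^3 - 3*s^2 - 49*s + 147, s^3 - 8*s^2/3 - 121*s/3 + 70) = s - 7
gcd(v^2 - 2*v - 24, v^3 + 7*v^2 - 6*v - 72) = v + 4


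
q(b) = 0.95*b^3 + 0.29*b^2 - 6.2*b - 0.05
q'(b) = 2.85*b^2 + 0.58*b - 6.2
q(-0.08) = 0.45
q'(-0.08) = -6.23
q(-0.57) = 3.40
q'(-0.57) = -5.60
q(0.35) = -2.14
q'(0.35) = -5.65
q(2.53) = 1.50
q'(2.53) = 13.51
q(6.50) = 232.80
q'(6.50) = 117.98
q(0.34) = -2.09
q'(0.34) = -5.67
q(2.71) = 4.19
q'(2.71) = 16.30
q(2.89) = 7.38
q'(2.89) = 19.28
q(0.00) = -0.05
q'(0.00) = -6.20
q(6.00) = 178.39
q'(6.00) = 99.88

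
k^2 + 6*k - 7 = (k - 1)*(k + 7)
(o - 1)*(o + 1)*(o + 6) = o^3 + 6*o^2 - o - 6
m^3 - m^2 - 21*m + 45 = (m - 3)^2*(m + 5)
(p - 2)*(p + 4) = p^2 + 2*p - 8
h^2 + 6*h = h*(h + 6)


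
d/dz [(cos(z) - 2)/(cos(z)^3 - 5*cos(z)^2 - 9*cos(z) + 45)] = (43*cos(z) - 11*cos(2*z) + cos(3*z) - 65)*sin(z)/(2*(cos(z)^3 - 5*cos(z)^2 - 9*cos(z) + 45)^2)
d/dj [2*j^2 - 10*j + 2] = 4*j - 10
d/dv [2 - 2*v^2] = -4*v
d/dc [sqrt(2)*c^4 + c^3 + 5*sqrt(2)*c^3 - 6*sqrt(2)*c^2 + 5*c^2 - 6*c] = 4*sqrt(2)*c^3 + 3*c^2 + 15*sqrt(2)*c^2 - 12*sqrt(2)*c + 10*c - 6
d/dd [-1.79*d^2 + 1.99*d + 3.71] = 1.99 - 3.58*d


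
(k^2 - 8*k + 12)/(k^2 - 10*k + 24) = (k - 2)/(k - 4)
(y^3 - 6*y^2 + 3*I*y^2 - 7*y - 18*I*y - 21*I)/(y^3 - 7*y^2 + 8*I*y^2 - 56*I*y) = (y^2 + y*(1 + 3*I) + 3*I)/(y*(y + 8*I))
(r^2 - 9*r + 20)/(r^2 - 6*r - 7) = (-r^2 + 9*r - 20)/(-r^2 + 6*r + 7)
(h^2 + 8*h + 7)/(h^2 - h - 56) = (h + 1)/(h - 8)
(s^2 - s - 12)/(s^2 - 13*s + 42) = (s^2 - s - 12)/(s^2 - 13*s + 42)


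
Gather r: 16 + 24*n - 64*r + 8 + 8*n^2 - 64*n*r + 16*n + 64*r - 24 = 8*n^2 - 64*n*r + 40*n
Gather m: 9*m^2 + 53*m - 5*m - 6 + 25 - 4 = 9*m^2 + 48*m + 15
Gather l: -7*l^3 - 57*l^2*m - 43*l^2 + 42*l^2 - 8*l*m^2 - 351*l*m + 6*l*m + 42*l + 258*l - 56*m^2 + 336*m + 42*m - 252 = -7*l^3 + l^2*(-57*m - 1) + l*(-8*m^2 - 345*m + 300) - 56*m^2 + 378*m - 252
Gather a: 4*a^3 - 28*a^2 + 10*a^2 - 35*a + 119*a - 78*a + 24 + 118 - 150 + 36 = 4*a^3 - 18*a^2 + 6*a + 28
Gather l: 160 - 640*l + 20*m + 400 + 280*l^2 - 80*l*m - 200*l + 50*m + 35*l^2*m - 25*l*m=l^2*(35*m + 280) + l*(-105*m - 840) + 70*m + 560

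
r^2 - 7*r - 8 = (r - 8)*(r + 1)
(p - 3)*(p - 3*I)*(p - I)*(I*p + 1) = I*p^4 + 5*p^3 - 3*I*p^3 - 15*p^2 - 7*I*p^2 - 3*p + 21*I*p + 9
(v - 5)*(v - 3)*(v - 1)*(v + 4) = v^4 - 5*v^3 - 13*v^2 + 77*v - 60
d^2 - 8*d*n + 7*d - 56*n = (d + 7)*(d - 8*n)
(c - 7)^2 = c^2 - 14*c + 49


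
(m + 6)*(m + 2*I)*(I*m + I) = I*m^3 - 2*m^2 + 7*I*m^2 - 14*m + 6*I*m - 12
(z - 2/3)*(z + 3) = z^2 + 7*z/3 - 2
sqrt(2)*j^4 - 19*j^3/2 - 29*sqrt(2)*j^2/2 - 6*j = j*(j - 6*sqrt(2))*(j + sqrt(2))*(sqrt(2)*j + 1/2)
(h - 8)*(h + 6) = h^2 - 2*h - 48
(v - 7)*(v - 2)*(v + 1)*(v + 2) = v^4 - 6*v^3 - 11*v^2 + 24*v + 28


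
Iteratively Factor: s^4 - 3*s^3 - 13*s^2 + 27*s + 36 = (s - 4)*(s^3 + s^2 - 9*s - 9) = (s - 4)*(s + 1)*(s^2 - 9) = (s - 4)*(s - 3)*(s + 1)*(s + 3)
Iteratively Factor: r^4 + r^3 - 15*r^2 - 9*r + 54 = (r + 3)*(r^3 - 2*r^2 - 9*r + 18) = (r - 3)*(r + 3)*(r^2 + r - 6) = (r - 3)*(r - 2)*(r + 3)*(r + 3)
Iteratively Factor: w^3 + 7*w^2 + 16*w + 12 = (w + 3)*(w^2 + 4*w + 4) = (w + 2)*(w + 3)*(w + 2)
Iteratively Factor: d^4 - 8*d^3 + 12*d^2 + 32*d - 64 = (d - 4)*(d^3 - 4*d^2 - 4*d + 16) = (d - 4)*(d - 2)*(d^2 - 2*d - 8) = (d - 4)^2*(d - 2)*(d + 2)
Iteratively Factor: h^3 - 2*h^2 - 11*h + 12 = (h - 4)*(h^2 + 2*h - 3) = (h - 4)*(h + 3)*(h - 1)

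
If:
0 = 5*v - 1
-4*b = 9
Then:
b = -9/4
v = 1/5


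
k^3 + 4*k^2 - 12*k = k*(k - 2)*(k + 6)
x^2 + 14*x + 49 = (x + 7)^2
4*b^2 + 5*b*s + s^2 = (b + s)*(4*b + s)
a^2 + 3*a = a*(a + 3)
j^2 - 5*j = j*(j - 5)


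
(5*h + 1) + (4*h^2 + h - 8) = 4*h^2 + 6*h - 7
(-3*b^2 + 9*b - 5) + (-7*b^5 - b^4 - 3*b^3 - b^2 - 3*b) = -7*b^5 - b^4 - 3*b^3 - 4*b^2 + 6*b - 5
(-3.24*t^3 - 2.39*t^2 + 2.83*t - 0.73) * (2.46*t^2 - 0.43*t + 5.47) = -7.9704*t^5 - 4.4862*t^4 - 9.7333*t^3 - 16.086*t^2 + 15.794*t - 3.9931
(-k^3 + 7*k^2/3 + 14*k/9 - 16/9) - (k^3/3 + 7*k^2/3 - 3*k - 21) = -4*k^3/3 + 41*k/9 + 173/9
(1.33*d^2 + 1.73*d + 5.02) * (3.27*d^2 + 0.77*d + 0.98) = 4.3491*d^4 + 6.6812*d^3 + 19.0509*d^2 + 5.5608*d + 4.9196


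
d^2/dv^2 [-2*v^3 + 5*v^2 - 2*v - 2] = 10 - 12*v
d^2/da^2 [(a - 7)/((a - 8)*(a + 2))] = 2*(a^3 - 21*a^2 + 174*a - 460)/(a^6 - 18*a^5 + 60*a^4 + 360*a^3 - 960*a^2 - 4608*a - 4096)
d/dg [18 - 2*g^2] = -4*g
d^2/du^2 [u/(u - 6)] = 12/(u - 6)^3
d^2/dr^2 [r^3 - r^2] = 6*r - 2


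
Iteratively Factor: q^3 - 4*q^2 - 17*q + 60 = (q + 4)*(q^2 - 8*q + 15) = (q - 3)*(q + 4)*(q - 5)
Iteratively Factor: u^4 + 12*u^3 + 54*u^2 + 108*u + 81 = (u + 3)*(u^3 + 9*u^2 + 27*u + 27) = (u + 3)^2*(u^2 + 6*u + 9) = (u + 3)^3*(u + 3)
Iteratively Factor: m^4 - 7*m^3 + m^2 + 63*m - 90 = (m + 3)*(m^3 - 10*m^2 + 31*m - 30) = (m - 3)*(m + 3)*(m^2 - 7*m + 10) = (m - 3)*(m - 2)*(m + 3)*(m - 5)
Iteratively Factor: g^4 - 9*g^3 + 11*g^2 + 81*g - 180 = (g - 5)*(g^3 - 4*g^2 - 9*g + 36) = (g - 5)*(g - 4)*(g^2 - 9) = (g - 5)*(g - 4)*(g + 3)*(g - 3)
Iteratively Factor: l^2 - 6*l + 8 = (l - 2)*(l - 4)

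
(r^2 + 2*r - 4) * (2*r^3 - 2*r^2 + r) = 2*r^5 + 2*r^4 - 11*r^3 + 10*r^2 - 4*r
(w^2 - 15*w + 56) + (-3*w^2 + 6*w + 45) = -2*w^2 - 9*w + 101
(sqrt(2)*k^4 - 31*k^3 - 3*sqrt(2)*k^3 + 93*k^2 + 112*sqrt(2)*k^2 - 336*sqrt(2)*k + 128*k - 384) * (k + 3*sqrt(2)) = sqrt(2)*k^5 - 25*k^4 - 3*sqrt(2)*k^4 + 19*sqrt(2)*k^3 + 75*k^3 - 57*sqrt(2)*k^2 + 800*k^2 - 2400*k + 384*sqrt(2)*k - 1152*sqrt(2)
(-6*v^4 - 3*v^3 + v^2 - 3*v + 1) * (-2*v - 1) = 12*v^5 + 12*v^4 + v^3 + 5*v^2 + v - 1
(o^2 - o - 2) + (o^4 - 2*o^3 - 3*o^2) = o^4 - 2*o^3 - 2*o^2 - o - 2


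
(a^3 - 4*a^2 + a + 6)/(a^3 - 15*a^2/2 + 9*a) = 2*(a^3 - 4*a^2 + a + 6)/(a*(2*a^2 - 15*a + 18))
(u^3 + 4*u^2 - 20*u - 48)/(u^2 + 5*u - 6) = (u^2 - 2*u - 8)/(u - 1)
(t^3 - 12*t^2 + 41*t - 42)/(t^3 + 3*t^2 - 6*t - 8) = (t^2 - 10*t + 21)/(t^2 + 5*t + 4)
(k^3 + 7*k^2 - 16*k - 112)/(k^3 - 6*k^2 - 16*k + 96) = (k + 7)/(k - 6)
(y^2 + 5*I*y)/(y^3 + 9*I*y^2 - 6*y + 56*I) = y*(y + 5*I)/(y^3 + 9*I*y^2 - 6*y + 56*I)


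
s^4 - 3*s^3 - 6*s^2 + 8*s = s*(s - 4)*(s - 1)*(s + 2)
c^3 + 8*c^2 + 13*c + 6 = (c + 1)^2*(c + 6)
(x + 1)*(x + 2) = x^2 + 3*x + 2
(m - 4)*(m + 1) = m^2 - 3*m - 4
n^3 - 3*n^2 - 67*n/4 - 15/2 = (n - 6)*(n + 1/2)*(n + 5/2)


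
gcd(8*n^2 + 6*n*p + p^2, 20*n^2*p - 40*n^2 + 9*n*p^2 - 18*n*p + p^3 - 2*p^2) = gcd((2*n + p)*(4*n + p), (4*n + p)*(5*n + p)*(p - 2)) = 4*n + p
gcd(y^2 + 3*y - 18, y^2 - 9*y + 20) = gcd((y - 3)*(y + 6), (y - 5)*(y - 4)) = 1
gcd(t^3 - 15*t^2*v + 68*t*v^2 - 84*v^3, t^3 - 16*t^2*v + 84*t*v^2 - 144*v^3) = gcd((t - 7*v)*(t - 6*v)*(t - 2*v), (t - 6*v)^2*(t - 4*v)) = t - 6*v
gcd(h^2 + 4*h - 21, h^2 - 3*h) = h - 3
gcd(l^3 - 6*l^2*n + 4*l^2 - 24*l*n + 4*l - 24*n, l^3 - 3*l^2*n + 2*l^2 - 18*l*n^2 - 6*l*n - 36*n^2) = l^2 - 6*l*n + 2*l - 12*n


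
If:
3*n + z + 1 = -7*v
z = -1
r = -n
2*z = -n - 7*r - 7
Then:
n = 5/6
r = -5/6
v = -5/14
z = -1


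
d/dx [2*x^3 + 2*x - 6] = 6*x^2 + 2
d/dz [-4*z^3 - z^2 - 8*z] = -12*z^2 - 2*z - 8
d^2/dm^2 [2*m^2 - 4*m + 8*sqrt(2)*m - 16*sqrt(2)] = 4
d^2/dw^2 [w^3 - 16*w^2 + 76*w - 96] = 6*w - 32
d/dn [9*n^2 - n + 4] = 18*n - 1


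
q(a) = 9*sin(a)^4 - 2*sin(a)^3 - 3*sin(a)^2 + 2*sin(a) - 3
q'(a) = 36*sin(a)^3*cos(a) - 6*sin(a)^2*cos(a) - 6*sin(a)*cos(a) + 2*cos(a)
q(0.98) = -0.27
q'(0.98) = 7.52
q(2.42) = -1.85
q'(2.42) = -4.35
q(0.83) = -1.29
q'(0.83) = 5.92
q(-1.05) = -0.59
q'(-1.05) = -10.35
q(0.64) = -2.16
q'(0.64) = 3.16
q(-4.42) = 1.97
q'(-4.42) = -6.45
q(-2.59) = -3.91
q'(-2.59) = 1.43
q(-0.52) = -3.94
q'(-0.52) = -0.80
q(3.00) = -2.78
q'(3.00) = -1.12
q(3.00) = -2.78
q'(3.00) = -1.12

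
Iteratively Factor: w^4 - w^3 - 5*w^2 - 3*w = (w)*(w^3 - w^2 - 5*w - 3) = w*(w - 3)*(w^2 + 2*w + 1) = w*(w - 3)*(w + 1)*(w + 1)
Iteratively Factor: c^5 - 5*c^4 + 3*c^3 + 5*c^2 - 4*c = (c - 4)*(c^4 - c^3 - c^2 + c) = (c - 4)*(c - 1)*(c^3 - c) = (c - 4)*(c - 1)^2*(c^2 + c) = (c - 4)*(c - 1)^2*(c + 1)*(c)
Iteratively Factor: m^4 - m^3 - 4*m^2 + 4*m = (m - 1)*(m^3 - 4*m) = (m - 2)*(m - 1)*(m^2 + 2*m) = (m - 2)*(m - 1)*(m + 2)*(m)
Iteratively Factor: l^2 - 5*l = (l - 5)*(l)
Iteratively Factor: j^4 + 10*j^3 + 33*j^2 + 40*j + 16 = (j + 4)*(j^3 + 6*j^2 + 9*j + 4) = (j + 1)*(j + 4)*(j^2 + 5*j + 4) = (j + 1)*(j + 4)^2*(j + 1)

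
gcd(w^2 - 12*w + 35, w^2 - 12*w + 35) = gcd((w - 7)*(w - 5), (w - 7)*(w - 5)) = w^2 - 12*w + 35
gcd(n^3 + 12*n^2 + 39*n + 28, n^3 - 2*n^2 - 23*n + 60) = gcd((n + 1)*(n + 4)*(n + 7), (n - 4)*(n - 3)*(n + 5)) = 1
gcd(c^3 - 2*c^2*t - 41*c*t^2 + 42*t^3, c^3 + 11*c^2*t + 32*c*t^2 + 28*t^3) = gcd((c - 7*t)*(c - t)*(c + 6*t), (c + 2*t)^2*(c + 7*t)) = 1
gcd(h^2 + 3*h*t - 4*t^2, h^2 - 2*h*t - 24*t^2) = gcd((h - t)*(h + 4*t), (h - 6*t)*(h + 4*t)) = h + 4*t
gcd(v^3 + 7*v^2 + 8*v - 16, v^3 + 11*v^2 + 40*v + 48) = v^2 + 8*v + 16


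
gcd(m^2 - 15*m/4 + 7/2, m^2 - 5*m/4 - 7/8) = m - 7/4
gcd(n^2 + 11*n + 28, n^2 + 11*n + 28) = n^2 + 11*n + 28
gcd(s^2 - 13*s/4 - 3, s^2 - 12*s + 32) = s - 4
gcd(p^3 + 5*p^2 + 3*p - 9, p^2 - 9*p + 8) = p - 1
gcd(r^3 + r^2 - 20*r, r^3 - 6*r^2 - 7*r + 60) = r - 4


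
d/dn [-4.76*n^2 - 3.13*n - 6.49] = -9.52*n - 3.13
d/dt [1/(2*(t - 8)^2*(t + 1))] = -(t/2 + 1/2)*(3*t - 6)/((t - 8)^3*(t + 1)^3)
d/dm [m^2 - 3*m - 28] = 2*m - 3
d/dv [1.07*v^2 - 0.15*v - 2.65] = 2.14*v - 0.15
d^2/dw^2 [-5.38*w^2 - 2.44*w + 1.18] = -10.7600000000000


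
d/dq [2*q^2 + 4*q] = 4*q + 4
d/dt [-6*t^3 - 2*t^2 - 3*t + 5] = -18*t^2 - 4*t - 3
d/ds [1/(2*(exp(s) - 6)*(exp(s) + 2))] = (2 - exp(s))*exp(s)/(exp(4*s) - 8*exp(3*s) - 8*exp(2*s) + 96*exp(s) + 144)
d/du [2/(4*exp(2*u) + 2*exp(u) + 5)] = (-16*exp(u) - 4)*exp(u)/(4*exp(2*u) + 2*exp(u) + 5)^2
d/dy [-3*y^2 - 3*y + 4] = -6*y - 3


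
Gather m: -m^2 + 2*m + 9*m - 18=-m^2 + 11*m - 18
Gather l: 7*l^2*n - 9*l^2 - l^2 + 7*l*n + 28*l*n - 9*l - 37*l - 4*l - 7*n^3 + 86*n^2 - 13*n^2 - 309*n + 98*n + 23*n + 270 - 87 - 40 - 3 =l^2*(7*n - 10) + l*(35*n - 50) - 7*n^3 + 73*n^2 - 188*n + 140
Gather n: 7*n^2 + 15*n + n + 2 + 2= 7*n^2 + 16*n + 4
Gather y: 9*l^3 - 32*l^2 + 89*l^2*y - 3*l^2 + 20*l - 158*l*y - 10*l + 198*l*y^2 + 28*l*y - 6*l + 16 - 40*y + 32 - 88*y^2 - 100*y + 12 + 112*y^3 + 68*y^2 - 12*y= 9*l^3 - 35*l^2 + 4*l + 112*y^3 + y^2*(198*l - 20) + y*(89*l^2 - 130*l - 152) + 60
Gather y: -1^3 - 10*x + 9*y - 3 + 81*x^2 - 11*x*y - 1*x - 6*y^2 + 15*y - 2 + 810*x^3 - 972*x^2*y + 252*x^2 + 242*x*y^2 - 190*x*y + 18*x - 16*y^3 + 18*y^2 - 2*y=810*x^3 + 333*x^2 + 7*x - 16*y^3 + y^2*(242*x + 12) + y*(-972*x^2 - 201*x + 22) - 6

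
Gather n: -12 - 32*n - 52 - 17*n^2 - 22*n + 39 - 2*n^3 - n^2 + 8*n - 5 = -2*n^3 - 18*n^2 - 46*n - 30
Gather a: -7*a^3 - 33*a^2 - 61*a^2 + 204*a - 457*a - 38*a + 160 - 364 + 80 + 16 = -7*a^3 - 94*a^2 - 291*a - 108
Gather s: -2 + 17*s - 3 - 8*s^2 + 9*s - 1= -8*s^2 + 26*s - 6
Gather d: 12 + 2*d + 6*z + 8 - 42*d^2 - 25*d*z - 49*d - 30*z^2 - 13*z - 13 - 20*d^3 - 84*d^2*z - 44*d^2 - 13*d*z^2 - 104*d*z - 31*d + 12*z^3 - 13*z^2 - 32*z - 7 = -20*d^3 + d^2*(-84*z - 86) + d*(-13*z^2 - 129*z - 78) + 12*z^3 - 43*z^2 - 39*z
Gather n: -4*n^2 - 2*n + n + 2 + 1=-4*n^2 - n + 3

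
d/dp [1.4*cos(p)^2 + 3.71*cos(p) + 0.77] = -(2.8*cos(p) + 3.71)*sin(p)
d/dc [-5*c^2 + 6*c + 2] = 6 - 10*c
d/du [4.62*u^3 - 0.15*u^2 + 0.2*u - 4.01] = 13.86*u^2 - 0.3*u + 0.2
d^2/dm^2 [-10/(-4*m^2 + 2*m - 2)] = 10*(-4*m^2 + 2*m + (4*m - 1)^2 - 2)/(2*m^2 - m + 1)^3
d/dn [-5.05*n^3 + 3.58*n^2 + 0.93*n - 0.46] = -15.15*n^2 + 7.16*n + 0.93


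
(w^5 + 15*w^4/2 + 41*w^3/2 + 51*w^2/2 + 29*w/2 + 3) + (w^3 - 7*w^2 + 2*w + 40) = w^5 + 15*w^4/2 + 43*w^3/2 + 37*w^2/2 + 33*w/2 + 43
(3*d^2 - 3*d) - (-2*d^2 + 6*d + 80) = 5*d^2 - 9*d - 80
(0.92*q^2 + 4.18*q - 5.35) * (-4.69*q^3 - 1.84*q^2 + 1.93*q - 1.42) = -4.3148*q^5 - 21.297*q^4 + 19.1759*q^3 + 16.605*q^2 - 16.2611*q + 7.597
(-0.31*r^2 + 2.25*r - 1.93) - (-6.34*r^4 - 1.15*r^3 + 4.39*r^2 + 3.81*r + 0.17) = 6.34*r^4 + 1.15*r^3 - 4.7*r^2 - 1.56*r - 2.1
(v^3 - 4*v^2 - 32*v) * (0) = 0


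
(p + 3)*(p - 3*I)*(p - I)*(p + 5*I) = p^4 + 3*p^3 + I*p^3 + 17*p^2 + 3*I*p^2 + 51*p - 15*I*p - 45*I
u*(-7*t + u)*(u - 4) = -7*t*u^2 + 28*t*u + u^3 - 4*u^2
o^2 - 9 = (o - 3)*(o + 3)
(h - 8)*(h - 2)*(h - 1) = h^3 - 11*h^2 + 26*h - 16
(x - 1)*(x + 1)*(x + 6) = x^3 + 6*x^2 - x - 6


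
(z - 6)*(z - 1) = z^2 - 7*z + 6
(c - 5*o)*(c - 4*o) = c^2 - 9*c*o + 20*o^2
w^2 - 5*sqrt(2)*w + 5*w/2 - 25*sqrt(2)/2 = (w + 5/2)*(w - 5*sqrt(2))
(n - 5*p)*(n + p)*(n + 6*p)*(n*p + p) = n^4*p + 2*n^3*p^2 + n^3*p - 29*n^2*p^3 + 2*n^2*p^2 - 30*n*p^4 - 29*n*p^3 - 30*p^4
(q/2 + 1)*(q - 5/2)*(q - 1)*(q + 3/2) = q^4/2 - 27*q^2/8 - 7*q/8 + 15/4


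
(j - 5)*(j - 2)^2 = j^3 - 9*j^2 + 24*j - 20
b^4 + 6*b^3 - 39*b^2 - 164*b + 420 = (b - 5)*(b - 2)*(b + 6)*(b + 7)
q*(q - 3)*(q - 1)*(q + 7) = q^4 + 3*q^3 - 25*q^2 + 21*q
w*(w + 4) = w^2 + 4*w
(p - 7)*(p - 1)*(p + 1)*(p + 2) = p^4 - 5*p^3 - 15*p^2 + 5*p + 14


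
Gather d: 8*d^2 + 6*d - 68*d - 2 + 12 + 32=8*d^2 - 62*d + 42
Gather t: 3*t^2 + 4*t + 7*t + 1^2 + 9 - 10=3*t^2 + 11*t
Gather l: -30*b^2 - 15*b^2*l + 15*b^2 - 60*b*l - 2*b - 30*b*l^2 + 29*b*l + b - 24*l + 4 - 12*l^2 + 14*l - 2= -15*b^2 - b + l^2*(-30*b - 12) + l*(-15*b^2 - 31*b - 10) + 2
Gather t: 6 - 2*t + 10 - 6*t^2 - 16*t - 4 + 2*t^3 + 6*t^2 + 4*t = 2*t^3 - 14*t + 12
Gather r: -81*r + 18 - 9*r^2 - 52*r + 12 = -9*r^2 - 133*r + 30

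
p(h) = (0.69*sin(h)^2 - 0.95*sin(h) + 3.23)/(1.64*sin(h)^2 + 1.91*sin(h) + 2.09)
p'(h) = (-3.28*sin(h)*cos(h) - 1.91*cos(h))*(0.69*sin(h)^2 - 0.95*sin(h) + 3.23)/(1.64*sin(h)^2 + 1.91*sin(h) + 2.09)^2 + (1.38*sin(h)*cos(h) - 0.95*cos(h))/(1.64*sin(h)^2 + 1.91*sin(h) + 2.09)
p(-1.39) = 2.69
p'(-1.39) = 0.12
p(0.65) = 0.76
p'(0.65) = -0.63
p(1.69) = 0.53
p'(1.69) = 0.05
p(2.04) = 0.58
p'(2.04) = 0.22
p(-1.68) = 2.68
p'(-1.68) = -0.08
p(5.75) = 2.52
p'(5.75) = -1.26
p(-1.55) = 2.68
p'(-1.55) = 0.02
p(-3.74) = 0.79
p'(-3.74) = 0.70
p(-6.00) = 1.10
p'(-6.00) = -1.28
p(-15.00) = 2.69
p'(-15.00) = 0.62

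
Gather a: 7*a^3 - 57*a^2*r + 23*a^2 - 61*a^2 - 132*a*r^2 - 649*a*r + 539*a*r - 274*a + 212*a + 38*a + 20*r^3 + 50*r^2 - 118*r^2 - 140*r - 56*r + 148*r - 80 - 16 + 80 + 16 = 7*a^3 + a^2*(-57*r - 38) + a*(-132*r^2 - 110*r - 24) + 20*r^3 - 68*r^2 - 48*r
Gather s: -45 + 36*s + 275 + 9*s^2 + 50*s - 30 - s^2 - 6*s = 8*s^2 + 80*s + 200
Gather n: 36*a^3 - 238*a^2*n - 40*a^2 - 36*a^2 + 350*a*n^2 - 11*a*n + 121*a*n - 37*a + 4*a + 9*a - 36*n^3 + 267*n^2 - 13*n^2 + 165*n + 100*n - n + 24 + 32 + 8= 36*a^3 - 76*a^2 - 24*a - 36*n^3 + n^2*(350*a + 254) + n*(-238*a^2 + 110*a + 264) + 64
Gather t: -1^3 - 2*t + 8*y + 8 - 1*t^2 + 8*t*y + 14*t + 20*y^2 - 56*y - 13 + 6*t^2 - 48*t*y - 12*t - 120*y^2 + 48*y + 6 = 5*t^2 - 40*t*y - 100*y^2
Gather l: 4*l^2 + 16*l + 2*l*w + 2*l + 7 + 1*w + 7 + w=4*l^2 + l*(2*w + 18) + 2*w + 14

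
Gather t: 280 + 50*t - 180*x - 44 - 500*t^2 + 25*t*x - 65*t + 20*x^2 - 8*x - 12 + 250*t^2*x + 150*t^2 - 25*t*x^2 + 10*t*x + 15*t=t^2*(250*x - 350) + t*(-25*x^2 + 35*x) + 20*x^2 - 188*x + 224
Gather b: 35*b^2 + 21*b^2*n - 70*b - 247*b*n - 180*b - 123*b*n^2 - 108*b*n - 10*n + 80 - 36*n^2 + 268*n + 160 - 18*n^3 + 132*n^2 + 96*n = b^2*(21*n + 35) + b*(-123*n^2 - 355*n - 250) - 18*n^3 + 96*n^2 + 354*n + 240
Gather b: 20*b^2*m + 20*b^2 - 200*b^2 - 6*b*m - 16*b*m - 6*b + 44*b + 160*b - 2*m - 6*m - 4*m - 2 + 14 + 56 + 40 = b^2*(20*m - 180) + b*(198 - 22*m) - 12*m + 108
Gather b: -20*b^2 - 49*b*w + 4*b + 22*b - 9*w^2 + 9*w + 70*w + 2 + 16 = -20*b^2 + b*(26 - 49*w) - 9*w^2 + 79*w + 18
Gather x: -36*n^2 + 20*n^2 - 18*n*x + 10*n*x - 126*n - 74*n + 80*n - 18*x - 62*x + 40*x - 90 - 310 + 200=-16*n^2 - 120*n + x*(-8*n - 40) - 200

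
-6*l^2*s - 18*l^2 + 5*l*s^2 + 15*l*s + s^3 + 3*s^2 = (-l + s)*(6*l + s)*(s + 3)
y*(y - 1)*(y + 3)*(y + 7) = y^4 + 9*y^3 + 11*y^2 - 21*y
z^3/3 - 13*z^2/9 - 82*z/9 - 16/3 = (z/3 + 1)*(z - 8)*(z + 2/3)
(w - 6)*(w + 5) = w^2 - w - 30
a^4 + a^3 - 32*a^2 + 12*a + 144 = (a - 4)*(a - 3)*(a + 2)*(a + 6)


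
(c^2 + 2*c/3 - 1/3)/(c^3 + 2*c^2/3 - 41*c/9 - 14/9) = 3*(3*c^2 + 2*c - 1)/(9*c^3 + 6*c^2 - 41*c - 14)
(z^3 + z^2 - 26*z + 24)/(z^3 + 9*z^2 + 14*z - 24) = (z - 4)/(z + 4)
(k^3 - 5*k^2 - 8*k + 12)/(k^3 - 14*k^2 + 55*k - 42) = (k + 2)/(k - 7)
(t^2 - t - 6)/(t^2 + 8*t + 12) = (t - 3)/(t + 6)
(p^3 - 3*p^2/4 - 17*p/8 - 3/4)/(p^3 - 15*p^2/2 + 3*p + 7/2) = (4*p^2 - 5*p - 6)/(4*(p^2 - 8*p + 7))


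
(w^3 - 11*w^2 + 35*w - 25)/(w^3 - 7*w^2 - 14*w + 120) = (w^2 - 6*w + 5)/(w^2 - 2*w - 24)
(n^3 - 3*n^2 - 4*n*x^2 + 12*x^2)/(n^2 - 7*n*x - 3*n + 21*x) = (-n^2 + 4*x^2)/(-n + 7*x)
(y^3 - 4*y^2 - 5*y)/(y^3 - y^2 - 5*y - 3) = y*(y - 5)/(y^2 - 2*y - 3)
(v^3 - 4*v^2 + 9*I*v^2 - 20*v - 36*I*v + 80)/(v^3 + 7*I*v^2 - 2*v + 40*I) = (v - 4)/(v - 2*I)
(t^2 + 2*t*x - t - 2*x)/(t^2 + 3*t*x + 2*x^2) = (t - 1)/(t + x)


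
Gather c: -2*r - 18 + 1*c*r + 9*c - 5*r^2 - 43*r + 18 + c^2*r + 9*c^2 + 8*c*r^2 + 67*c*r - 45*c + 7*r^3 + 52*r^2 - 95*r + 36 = c^2*(r + 9) + c*(8*r^2 + 68*r - 36) + 7*r^3 + 47*r^2 - 140*r + 36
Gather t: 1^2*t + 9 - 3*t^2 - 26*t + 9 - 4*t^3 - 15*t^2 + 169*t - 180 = -4*t^3 - 18*t^2 + 144*t - 162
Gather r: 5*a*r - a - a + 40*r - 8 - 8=-2*a + r*(5*a + 40) - 16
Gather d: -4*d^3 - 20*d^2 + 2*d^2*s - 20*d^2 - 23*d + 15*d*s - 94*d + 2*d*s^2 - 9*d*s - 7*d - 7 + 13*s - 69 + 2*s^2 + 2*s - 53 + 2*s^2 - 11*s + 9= -4*d^3 + d^2*(2*s - 40) + d*(2*s^2 + 6*s - 124) + 4*s^2 + 4*s - 120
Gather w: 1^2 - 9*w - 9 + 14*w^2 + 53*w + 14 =14*w^2 + 44*w + 6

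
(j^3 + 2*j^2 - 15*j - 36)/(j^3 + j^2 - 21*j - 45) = (j - 4)/(j - 5)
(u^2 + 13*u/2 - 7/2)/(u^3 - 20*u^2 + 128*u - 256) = (2*u^2 + 13*u - 7)/(2*(u^3 - 20*u^2 + 128*u - 256))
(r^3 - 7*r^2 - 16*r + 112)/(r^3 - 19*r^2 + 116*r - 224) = (r + 4)/(r - 8)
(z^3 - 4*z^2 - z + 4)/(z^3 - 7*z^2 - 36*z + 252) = (z^3 - 4*z^2 - z + 4)/(z^3 - 7*z^2 - 36*z + 252)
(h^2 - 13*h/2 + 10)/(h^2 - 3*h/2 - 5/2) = (h - 4)/(h + 1)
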